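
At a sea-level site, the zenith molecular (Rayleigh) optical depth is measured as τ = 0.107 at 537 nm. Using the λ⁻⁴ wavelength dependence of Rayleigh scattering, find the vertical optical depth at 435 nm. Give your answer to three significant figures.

0.248

τ(435 nm) = τ(537 nm) × (537/435)⁴ = 0.107 × (1.2345)⁴ = 0.107 × 2.3224 = 0.2485.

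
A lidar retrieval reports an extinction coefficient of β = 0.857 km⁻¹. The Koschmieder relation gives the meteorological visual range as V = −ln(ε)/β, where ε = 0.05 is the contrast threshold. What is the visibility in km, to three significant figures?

V = −ln(0.05) / 0.857 = 2.996 / 0.857 = 3.4956 km.

3.50 km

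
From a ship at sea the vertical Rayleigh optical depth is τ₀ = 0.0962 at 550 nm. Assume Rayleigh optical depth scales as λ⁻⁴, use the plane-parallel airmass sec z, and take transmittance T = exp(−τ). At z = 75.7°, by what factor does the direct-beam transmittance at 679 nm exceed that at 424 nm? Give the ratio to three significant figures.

Airmass: sec 75.7° = 4.0486.
τ(679 nm) = 0.0962 × (550/679)⁴ × 4.0486 = 0.0962 × 0.4305 × 4.0486 = 0.1677.
τ(424 nm) = 0.0962 × (550/424)⁴ × 4.0486 = 0.0962 × 2.8313 × 4.0486 = 1.1027.
T(679)/T(424) = exp(τ_B − τ_A) = exp(0.9351) = 2.5474.

2.55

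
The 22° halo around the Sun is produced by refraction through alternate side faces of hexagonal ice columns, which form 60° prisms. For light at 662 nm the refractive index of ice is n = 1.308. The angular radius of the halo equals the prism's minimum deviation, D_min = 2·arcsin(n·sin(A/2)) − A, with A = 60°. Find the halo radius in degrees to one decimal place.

21.7°

n·sin(A/2) = 1.308 × sin 30° = 1.308 × 0.5000 = 0.6540.
D_min = 2·arcsin(0.6540) − 60° = 2 × 40.844° − 60° = 21.688°.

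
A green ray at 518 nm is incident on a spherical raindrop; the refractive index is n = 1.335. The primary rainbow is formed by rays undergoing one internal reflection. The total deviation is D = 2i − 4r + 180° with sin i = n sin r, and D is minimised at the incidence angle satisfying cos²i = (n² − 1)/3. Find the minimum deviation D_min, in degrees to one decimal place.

138.2°

cos²i = (1.78222 − 1)/3 = 0.26074; i = arccos(0.51063) = 59.294°.
sin r = sin 59.294°/1.335 = 0.64405; r = 40.094°.
D_min = 2·59.294° − 4·40.094° + 180° = 138.212°.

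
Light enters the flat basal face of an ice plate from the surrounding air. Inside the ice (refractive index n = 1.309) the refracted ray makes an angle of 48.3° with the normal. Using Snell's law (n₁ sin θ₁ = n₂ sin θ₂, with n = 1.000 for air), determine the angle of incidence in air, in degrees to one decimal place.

Snell: sin θ_i = n · sin θ_r = 1.309 × sin 48.3° = 1.309 × 0.7466 = 0.9773.
θ_i = arcsin(0.9773) = 77.78°.

77.8°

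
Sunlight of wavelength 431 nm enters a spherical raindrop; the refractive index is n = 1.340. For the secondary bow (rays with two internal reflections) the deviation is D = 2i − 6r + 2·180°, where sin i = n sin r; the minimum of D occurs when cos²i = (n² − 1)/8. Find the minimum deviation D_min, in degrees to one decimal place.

cos²i = (1.79560 − 1)/8 = 0.09945; i = arccos(0.31536) = 71.618°.
sin r = sin 71.618°/1.340 = 0.70819; r = 45.088°.
D_min = 2·71.618° − 6·45.088° + 360° = 232.709°.

232.7°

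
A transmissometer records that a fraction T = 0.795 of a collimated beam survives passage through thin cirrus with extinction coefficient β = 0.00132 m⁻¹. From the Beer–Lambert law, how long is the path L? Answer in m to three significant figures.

174 m

Beer–Lambert: T = exp(−βL) ⇒ L = −ln(T)/β = −ln(0.795)/0.00132 = 0.2294/0.00132 = 173.8 m.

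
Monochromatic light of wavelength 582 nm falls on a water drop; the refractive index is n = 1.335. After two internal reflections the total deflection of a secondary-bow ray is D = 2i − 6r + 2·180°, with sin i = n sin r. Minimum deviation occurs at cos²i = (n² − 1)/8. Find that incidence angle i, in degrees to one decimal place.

71.8°

cos²i = (1.335² − 1)/8 = (1.78222 − 1)/8 = 0.09778.
cos i = 0.31269, so i = 71.778°.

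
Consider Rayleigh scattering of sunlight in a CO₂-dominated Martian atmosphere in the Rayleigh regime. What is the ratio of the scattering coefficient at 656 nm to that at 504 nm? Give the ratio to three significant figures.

0.348

Rayleigh scattering ∝ λ⁻⁴, so the ratio of coefficients is the inverse fourth power of the wavelength ratio.
σ(656)/σ(504) = (504/656)⁴ = (0.7683)⁴ = 0.3484.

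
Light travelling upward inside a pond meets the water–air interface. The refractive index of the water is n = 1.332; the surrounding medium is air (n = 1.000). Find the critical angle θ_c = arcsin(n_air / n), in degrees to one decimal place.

sin θ_c = n_air / n = 1.000 / 1.332 = 0.7508.
θ_c = arcsin(0.7508) = 48.66°.

48.7°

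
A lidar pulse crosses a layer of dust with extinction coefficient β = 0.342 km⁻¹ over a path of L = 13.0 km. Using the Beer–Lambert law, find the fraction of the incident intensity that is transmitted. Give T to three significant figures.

0.0117

τ = β·L = 0.342 × 13.0 = 4.4460.
T = exp(−4.4460) = 0.0117.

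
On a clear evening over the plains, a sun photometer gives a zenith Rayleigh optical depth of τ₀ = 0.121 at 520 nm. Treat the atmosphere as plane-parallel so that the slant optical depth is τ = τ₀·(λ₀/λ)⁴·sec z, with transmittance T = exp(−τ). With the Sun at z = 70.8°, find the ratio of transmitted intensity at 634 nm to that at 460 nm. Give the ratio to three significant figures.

1.54

Airmass: sec 70.8° = 3.0407.
τ(634 nm) = 0.121 × (520/634)⁴ × 3.0407 = 0.121 × 0.4525 × 3.0407 = 0.1665.
τ(460 nm) = 0.121 × (520/460)⁴ × 3.0407 = 0.121 × 1.6330 × 3.0407 = 0.6008.
T(634)/T(460) = exp(τ_B − τ_A) = exp(0.4343) = 1.5439.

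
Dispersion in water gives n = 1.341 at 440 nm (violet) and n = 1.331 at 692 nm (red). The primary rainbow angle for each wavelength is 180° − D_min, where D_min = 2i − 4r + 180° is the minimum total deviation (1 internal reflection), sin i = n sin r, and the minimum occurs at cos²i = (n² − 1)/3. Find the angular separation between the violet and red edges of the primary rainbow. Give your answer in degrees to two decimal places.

1.44°

At 440 nm (n = 1.341): cos²i = 0.26609 → i = 58.946°, r = 39.705°, D_min = 139.071°, rainbow angle = 40.929°.
At 692 nm (n = 1.331): cos²i = 0.25719 → i = 59.527°, r = 40.356°, D_min = 137.630°, rainbow angle = 42.370°.
Angular width = |40.929° − 42.370°| = 1.441°.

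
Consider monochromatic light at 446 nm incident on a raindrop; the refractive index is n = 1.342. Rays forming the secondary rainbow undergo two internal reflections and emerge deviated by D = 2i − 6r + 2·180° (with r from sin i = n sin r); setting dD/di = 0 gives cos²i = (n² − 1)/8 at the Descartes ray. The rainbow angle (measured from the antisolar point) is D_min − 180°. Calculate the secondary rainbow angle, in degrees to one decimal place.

53.2°

cos²i = (1.80096 − 1)/8 = 0.10012; i = arccos(0.31642) = 71.554°.
sin r = sin 71.554°/1.342 = 0.70687; r = 44.981°.
D_min = 2·71.554° − 6·44.981° + 360° = 233.222°.
Rainbow angle = D_min − 180° = 53.222°.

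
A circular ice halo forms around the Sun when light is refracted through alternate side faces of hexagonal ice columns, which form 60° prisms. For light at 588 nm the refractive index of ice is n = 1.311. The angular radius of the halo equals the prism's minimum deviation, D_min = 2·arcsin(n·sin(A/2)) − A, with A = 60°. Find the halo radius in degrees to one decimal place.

n·sin(A/2) = 1.311 × sin 30° = 1.311 × 0.5000 = 0.6555.
D_min = 2·arcsin(0.6555) − 60° = 2 × 40.958° − 60° = 21.915°.

21.9°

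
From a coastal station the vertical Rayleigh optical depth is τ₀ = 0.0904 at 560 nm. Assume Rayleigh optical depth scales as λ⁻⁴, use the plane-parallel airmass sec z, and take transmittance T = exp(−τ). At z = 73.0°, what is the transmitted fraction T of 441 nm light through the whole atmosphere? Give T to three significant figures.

sec 73.0° = 3.4203.
τ = 0.0904 × (560/441)⁴ × 3.4203 = 0.0904 × 2.6001 × 3.4203 = 0.8040.
T = exp(−0.8040) = 0.4476.

0.448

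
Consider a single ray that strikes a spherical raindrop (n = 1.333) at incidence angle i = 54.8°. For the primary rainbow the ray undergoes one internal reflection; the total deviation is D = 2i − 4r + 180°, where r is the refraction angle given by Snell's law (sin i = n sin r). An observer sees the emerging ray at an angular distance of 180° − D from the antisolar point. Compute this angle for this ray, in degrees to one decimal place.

41.6°

sin r = sin 54.8° / 1.333 = 0.8171/1.333 = 0.6130; r = 37.81°.
D = 2·54.8° − 4·37.81° + 180° = 109.60° − 151.23° + 180° = 138.37°.
Angle from antisolar point = 180° − D = 41.63°.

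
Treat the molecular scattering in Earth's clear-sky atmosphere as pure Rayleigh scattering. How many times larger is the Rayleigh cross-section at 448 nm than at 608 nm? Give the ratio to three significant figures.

Rayleigh scattering ∝ λ⁻⁴, so the ratio of coefficients is the inverse fourth power of the wavelength ratio.
σ(448)/σ(608) = (608/448)⁴ = (1.3571)⁴ = 3.392.

3.39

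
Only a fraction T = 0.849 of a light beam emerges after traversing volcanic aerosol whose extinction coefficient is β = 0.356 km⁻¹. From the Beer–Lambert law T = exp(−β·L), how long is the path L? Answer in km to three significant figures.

0.460 km

Beer–Lambert: T = exp(−βL) ⇒ L = −ln(T)/β = −ln(0.849)/0.356 = 0.1637/0.356 = 0.4598 km.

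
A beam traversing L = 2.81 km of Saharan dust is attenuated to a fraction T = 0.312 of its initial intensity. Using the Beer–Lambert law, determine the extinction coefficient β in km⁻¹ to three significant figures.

0.415 km⁻¹

Beer–Lambert: T = exp(−βL) ⇒ β = −ln(T)/L = −ln(0.312)/2.81 = 1.1648/2.81 = 0.4145 km⁻¹.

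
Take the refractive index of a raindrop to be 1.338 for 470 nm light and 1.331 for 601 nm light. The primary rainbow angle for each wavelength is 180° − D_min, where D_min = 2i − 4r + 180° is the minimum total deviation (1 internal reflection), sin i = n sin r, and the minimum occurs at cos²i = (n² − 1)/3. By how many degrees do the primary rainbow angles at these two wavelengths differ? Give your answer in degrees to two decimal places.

At 470 nm (n = 1.338): cos²i = 0.26341 → i = 59.120°, r = 39.899°, D_min = 138.643°, rainbow angle = 41.357°.
At 601 nm (n = 1.331): cos²i = 0.25719 → i = 59.527°, r = 40.356°, D_min = 137.630°, rainbow angle = 42.370°.
Angular width = |41.357° − 42.370°| = 1.013°.

1.01°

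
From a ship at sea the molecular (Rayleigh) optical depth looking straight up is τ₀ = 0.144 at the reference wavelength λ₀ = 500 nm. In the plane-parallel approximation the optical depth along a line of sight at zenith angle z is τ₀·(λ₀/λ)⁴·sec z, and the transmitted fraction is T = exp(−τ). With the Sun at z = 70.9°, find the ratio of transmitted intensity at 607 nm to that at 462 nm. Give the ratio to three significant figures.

1.49

Airmass: sec 70.9° = 3.0561.
τ(607 nm) = 0.144 × (500/607)⁴ × 3.0561 = 0.144 × 0.4604 × 3.0561 = 0.2026.
τ(462 nm) = 0.144 × (500/462)⁴ × 3.0561 = 0.144 × 1.3719 × 3.0561 = 0.6037.
T(607)/T(462) = exp(τ_B − τ_A) = exp(0.4011) = 1.4935.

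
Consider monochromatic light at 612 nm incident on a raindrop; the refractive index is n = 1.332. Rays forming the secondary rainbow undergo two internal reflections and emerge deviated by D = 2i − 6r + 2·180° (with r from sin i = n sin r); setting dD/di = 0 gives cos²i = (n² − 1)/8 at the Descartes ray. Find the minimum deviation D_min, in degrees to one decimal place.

230.6°

cos²i = (1.77422 − 1)/8 = 0.09678; i = arccos(0.31109) = 71.875°.
sin r = sin 71.875°/1.332 = 0.71350; r = 45.520°.
D_min = 2·71.875° − 6·45.520° + 360° = 230.628°.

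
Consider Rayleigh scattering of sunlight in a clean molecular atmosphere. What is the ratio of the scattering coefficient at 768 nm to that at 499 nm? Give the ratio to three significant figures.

0.178

Rayleigh scattering ∝ λ⁻⁴, so the ratio of coefficients is the inverse fourth power of the wavelength ratio.
σ(768)/σ(499) = (499/768)⁴ = (0.6497)⁴ = 0.1782.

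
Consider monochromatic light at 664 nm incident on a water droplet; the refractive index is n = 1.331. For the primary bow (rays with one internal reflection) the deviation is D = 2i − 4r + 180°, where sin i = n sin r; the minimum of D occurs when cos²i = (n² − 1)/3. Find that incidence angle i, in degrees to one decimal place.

59.5°

cos²i = (1.331² − 1)/3 = (1.77156 − 1)/3 = 0.25719.
cos i = 0.50714, so i = 59.527°.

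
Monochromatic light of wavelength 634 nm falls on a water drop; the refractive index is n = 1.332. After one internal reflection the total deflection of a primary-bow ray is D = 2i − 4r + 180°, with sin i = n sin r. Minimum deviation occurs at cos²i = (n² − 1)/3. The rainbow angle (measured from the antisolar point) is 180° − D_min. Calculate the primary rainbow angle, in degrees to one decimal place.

cos²i = (1.77422 − 1)/3 = 0.25807; i = arccos(0.50801) = 59.469°.
sin r = sin 59.469°/1.332 = 0.64666; r = 40.290°.
D_min = 2·59.469° − 4·40.290° + 180° = 137.776°.
Rainbow angle = 180° − D_min = 42.224°.

42.2°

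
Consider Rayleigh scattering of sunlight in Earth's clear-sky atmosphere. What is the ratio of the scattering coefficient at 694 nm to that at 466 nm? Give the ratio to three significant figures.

Rayleigh scattering ∝ λ⁻⁴, so the ratio of coefficients is the inverse fourth power of the wavelength ratio.
σ(694)/σ(466) = (466/694)⁴ = (0.6715)⁴ = 0.2033.

0.203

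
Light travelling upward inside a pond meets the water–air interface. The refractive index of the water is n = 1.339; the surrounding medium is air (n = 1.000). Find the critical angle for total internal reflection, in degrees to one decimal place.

sin θ_c = n_air / n = 1.000 / 1.339 = 0.7468.
θ_c = arcsin(0.7468) = 48.32°.

48.3°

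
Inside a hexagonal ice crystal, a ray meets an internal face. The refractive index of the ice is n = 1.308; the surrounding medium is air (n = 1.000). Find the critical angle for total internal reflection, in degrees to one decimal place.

sin θ_c = n_air / n = 1.000 / 1.308 = 0.7645.
θ_c = arcsin(0.7645) = 49.86°.

49.9°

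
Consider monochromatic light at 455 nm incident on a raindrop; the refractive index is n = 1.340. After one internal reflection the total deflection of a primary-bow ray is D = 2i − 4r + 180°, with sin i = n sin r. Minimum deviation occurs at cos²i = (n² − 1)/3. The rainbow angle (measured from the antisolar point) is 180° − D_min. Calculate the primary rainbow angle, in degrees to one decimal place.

41.1°

cos²i = (1.79560 − 1)/3 = 0.26520; i = arccos(0.51498) = 59.004°.
sin r = sin 59.004°/1.340 = 0.63971; r = 39.770°.
D_min = 2·59.004° − 4·39.770° + 180° = 138.929°.
Rainbow angle = 180° − D_min = 41.071°.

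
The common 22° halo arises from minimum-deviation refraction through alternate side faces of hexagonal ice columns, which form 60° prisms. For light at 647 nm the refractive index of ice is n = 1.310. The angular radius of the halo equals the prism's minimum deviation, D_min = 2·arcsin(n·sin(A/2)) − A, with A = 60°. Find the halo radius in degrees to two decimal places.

n·sin(A/2) = 1.310 × sin 30° = 1.310 × 0.5000 = 0.6550.
D_min = 2·arcsin(0.6550) − 60° = 2 × 40.920° − 60° = 21.839°.

21.84°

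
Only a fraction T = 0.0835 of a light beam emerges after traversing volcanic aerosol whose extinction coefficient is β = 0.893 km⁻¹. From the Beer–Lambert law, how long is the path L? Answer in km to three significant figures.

2.78 km

Beer–Lambert: T = exp(−βL) ⇒ L = −ln(T)/β = −ln(0.0835)/0.893 = 2.4829/0.893 = 2.78 km.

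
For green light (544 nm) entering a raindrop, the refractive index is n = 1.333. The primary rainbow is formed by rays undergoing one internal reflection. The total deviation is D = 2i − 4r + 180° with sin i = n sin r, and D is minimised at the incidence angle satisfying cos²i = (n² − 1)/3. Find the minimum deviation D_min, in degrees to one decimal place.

137.9°

cos²i = (1.77689 − 1)/3 = 0.25896; i = arccos(0.50888) = 59.410°.
sin r = sin 59.410°/1.333 = 0.64579; r = 40.225°.
D_min = 2·59.410° − 4·40.225° + 180° = 137.922°.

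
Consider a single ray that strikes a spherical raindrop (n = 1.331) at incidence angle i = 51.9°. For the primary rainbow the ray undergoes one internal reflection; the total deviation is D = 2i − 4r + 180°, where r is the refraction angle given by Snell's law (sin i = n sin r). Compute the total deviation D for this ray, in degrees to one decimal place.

sin r = sin 51.9° / 1.331 = 0.7869/1.331 = 0.5912; r = 36.24°.
D = 2·51.9° − 4·36.24° + 180° = 103.80° − 144.98° + 180° = 138.82°.

138.8°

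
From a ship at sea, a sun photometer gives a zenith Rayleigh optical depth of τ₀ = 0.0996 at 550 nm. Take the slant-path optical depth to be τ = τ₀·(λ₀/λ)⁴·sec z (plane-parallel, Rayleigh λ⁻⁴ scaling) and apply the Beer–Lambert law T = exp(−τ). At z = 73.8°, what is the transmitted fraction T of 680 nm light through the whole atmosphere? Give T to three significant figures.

0.858

sec 73.8° = 3.5843.
τ = 0.0996 × (550/680)⁴ × 3.5843 = 0.0996 × 0.4280 × 3.5843 = 0.1528.
T = exp(−0.1528) = 0.8583.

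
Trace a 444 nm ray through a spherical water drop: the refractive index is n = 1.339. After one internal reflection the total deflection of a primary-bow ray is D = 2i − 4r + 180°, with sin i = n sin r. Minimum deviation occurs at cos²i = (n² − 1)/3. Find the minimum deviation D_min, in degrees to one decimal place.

cos²i = (1.79292 − 1)/3 = 0.26431; i = arccos(0.51411) = 59.062°.
sin r = sin 59.062°/1.339 = 0.64057; r = 39.834°.
D_min = 2·59.062° − 4·39.834° + 180° = 138.786°.

138.8°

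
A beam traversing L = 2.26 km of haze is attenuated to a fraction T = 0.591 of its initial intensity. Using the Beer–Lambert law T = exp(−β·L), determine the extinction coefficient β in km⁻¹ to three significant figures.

Beer–Lambert: T = exp(−βL) ⇒ β = −ln(T)/L = −ln(0.591)/2.26 = 0.5259/2.26 = 0.2327 km⁻¹.

0.233 km⁻¹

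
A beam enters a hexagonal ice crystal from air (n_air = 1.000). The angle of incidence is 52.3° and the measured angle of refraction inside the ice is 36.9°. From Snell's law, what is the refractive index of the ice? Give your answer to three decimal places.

n = sin θ_i / sin θ_r = sin 52.3° / sin 36.9° = 0.7912 / 0.6004 = 1.3178.

1.318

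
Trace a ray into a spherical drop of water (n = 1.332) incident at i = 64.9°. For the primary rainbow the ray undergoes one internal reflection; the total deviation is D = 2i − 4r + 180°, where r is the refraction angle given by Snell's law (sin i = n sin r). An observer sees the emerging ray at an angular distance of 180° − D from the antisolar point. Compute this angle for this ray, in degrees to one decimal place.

41.5°

sin r = sin 64.9° / 1.332 = 0.9056/1.332 = 0.6799; r = 42.83°.
D = 2·64.9° − 4·42.83° + 180° = 129.80° − 171.33° + 180° = 138.47°.
Angle from antisolar point = 180° − D = 41.53°.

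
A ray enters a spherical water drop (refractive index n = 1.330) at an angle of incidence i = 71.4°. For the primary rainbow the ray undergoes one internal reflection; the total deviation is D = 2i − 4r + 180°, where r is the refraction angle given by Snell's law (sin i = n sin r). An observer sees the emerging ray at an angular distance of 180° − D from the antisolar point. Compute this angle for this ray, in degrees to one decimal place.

sin r = sin 71.4° / 1.330 = 0.9478/1.330 = 0.7126; r = 45.45°.
D = 2·71.4° − 4·45.45° + 180° = 142.80° − 181.79° + 180° = 141.01°.
Angle from antisolar point = 180° − D = 38.99°.

39.0°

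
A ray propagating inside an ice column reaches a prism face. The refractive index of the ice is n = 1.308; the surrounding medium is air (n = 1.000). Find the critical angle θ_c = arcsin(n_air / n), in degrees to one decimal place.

sin θ_c = n_air / n = 1.000 / 1.308 = 0.7645.
θ_c = arcsin(0.7645) = 49.86°.

49.9°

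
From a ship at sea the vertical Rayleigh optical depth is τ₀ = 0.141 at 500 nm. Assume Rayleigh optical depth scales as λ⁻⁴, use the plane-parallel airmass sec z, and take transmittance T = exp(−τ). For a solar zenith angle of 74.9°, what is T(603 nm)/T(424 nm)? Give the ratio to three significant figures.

2.21

Airmass: sec 74.9° = 3.8387.
τ(603 nm) = 0.141 × (500/603)⁴ × 3.8387 = 0.141 × 0.4727 × 3.8387 = 0.2559.
τ(424 nm) = 0.141 × (500/424)⁴ × 3.8387 = 0.141 × 1.9338 × 3.8387 = 1.0467.
T(603)/T(424) = exp(τ_B − τ_A) = exp(0.7908) = 2.2052.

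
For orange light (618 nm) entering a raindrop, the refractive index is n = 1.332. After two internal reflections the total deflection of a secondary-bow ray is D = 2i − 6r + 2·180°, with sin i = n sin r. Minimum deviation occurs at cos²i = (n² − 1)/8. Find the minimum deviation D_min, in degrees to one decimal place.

cos²i = (1.77422 − 1)/8 = 0.09678; i = arccos(0.31109) = 71.875°.
sin r = sin 71.875°/1.332 = 0.71350; r = 45.520°.
D_min = 2·71.875° − 6·45.520° + 360° = 230.628°.

230.6°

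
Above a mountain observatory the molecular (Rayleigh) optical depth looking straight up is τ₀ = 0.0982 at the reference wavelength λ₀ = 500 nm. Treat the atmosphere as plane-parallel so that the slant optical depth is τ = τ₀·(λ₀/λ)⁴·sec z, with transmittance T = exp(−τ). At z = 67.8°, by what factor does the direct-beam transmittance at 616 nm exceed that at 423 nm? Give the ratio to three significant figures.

Airmass: sec 67.8° = 2.6466.
τ(616 nm) = 0.0982 × (500/616)⁴ × 2.6466 = 0.0982 × 0.4341 × 2.6466 = 0.1128.
τ(423 nm) = 0.0982 × (500/423)⁴ × 2.6466 = 0.0982 × 1.9522 × 2.6466 = 0.5074.
T(616)/T(423) = exp(τ_B − τ_A) = exp(0.3946) = 1.4837.

1.48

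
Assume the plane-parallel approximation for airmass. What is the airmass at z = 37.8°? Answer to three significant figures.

X = sec z = 1/cos 37.8° = 1/0.7902 = 1.2656.

1.27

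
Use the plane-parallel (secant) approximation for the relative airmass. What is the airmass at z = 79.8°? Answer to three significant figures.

5.65

X = sec z = 1/cos 79.8° = 1/0.1771 = 5.6470.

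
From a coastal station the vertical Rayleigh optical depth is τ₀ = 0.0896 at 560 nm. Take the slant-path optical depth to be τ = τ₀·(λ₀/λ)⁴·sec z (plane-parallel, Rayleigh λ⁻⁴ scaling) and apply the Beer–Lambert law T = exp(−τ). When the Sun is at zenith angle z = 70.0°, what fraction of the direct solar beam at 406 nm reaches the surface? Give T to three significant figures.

sec 70.0° = 2.9238.
τ = 0.0896 × (560/406)⁴ × 2.9238 = 0.0896 × 3.6195 × 2.9238 = 0.9482.
T = exp(−0.9482) = 0.3874.

0.387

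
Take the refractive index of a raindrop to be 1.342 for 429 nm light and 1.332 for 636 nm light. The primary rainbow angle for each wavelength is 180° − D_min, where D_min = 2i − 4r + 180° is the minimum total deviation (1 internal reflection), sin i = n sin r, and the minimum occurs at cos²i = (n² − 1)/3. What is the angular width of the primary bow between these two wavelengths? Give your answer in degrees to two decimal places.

1.44°

At 429 nm (n = 1.342): cos²i = 0.26699 → i = 58.888°, r = 39.641°, D_min = 139.213°, rainbow angle = 40.787°.
At 636 nm (n = 1.332): cos²i = 0.25807 → i = 59.469°, r = 40.290°, D_min = 137.776°, rainbow angle = 42.224°.
Angular width = |40.787° − 42.224°| = 1.437°.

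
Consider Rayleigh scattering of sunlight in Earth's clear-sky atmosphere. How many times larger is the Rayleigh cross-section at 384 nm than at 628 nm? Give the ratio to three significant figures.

Rayleigh scattering ∝ λ⁻⁴, so the ratio of coefficients is the inverse fourth power of the wavelength ratio.
σ(384)/σ(628) = (628/384)⁴ = (1.6354)⁴ = 7.153.

7.15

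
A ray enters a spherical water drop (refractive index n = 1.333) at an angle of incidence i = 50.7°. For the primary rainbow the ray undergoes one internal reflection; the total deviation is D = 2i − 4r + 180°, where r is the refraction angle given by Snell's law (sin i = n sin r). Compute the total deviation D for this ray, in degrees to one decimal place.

sin r = sin 50.7° / 1.333 = 0.7738/1.333 = 0.5805; r = 35.49°.
D = 2·50.7° − 4·35.49° + 180° = 101.40° − 141.95° + 180° = 139.45°.

139.5°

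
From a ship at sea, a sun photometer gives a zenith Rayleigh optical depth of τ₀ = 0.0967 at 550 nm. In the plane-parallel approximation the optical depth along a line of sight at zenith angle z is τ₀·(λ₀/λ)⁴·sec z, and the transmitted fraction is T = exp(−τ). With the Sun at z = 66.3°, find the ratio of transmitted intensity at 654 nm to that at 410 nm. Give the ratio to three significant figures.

1.93

Airmass: sec 66.3° = 2.4879.
τ(654 nm) = 0.0967 × (550/654)⁴ × 2.4879 = 0.0967 × 0.5002 × 2.4879 = 0.1203.
τ(410 nm) = 0.0967 × (550/410)⁴ × 2.4879 = 0.0967 × 3.2383 × 2.4879 = 0.7791.
T(654)/T(410) = exp(τ_B − τ_A) = exp(0.6587) = 1.9323.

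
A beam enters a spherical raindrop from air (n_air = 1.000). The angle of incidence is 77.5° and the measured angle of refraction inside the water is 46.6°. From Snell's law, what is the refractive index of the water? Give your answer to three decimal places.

1.344

n = sin θ_i / sin θ_r = sin 77.5° / sin 46.6° = 0.9763 / 0.7266 = 1.3437.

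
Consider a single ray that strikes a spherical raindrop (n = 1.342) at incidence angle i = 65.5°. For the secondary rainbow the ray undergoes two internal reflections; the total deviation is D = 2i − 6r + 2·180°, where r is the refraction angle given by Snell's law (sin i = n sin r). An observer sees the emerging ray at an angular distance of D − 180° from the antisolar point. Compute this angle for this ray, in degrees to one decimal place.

54.8°

sin r = sin 65.5° / 1.342 = 0.9100/1.342 = 0.6781; r = 42.69°.
D = 2·65.5° − 6·42.69° + 2·180° = 131.00° − 256.16° + 360° = 234.84°.
Angle from antisolar point = D − 180° = 54.84°.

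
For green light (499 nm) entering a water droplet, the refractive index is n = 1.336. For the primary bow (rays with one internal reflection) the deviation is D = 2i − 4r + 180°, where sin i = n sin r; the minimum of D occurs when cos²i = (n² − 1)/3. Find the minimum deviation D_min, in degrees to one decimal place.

138.4°

cos²i = (1.78490 − 1)/3 = 0.26163; i = arccos(0.51150) = 59.236°.
sin r = sin 59.236°/1.336 = 0.64318; r = 40.029°.
D_min = 2·59.236° − 4·40.029° + 180° = 138.356°.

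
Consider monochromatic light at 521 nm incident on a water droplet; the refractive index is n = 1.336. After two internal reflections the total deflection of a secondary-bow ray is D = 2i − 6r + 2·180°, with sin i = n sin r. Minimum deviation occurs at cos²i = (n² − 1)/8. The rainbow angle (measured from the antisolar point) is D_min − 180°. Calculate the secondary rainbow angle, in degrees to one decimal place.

cos²i = (1.78490 − 1)/8 = 0.09811; i = arccos(0.31323) = 71.746°.
sin r = sin 71.746°/1.336 = 0.71084; r = 45.303°.
D_min = 2·71.746° − 6·45.303° + 360° = 231.674°.
Rainbow angle = D_min − 180° = 51.674°.

51.7°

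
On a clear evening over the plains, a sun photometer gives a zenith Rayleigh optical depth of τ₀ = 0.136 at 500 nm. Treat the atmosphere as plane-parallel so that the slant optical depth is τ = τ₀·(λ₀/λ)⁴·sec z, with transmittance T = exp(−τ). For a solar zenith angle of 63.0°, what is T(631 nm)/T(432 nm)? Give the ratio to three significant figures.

1.52

Airmass: sec 63.0° = 2.2027.
τ(631 nm) = 0.136 × (500/631)⁴ × 2.2027 = 0.136 × 0.3942 × 2.2027 = 0.1181.
τ(432 nm) = 0.136 × (500/432)⁴ × 2.2027 = 0.136 × 1.7945 × 2.2027 = 0.5376.
T(631)/T(432) = exp(τ_B − τ_A) = exp(0.4195) = 1.5212.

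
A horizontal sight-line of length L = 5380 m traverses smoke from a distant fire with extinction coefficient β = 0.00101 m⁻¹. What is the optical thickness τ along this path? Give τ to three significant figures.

5.43

τ = β·L = 0.00101 × 5380 = 5.4338.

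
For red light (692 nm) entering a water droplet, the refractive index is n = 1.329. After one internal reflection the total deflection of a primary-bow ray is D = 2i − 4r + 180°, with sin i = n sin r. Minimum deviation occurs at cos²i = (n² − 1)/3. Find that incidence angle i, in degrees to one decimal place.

cos²i = (1.329² − 1)/3 = (1.76624 − 1)/3 = 0.25541.
cos i = 0.50538, so i = 59.643°.

59.6°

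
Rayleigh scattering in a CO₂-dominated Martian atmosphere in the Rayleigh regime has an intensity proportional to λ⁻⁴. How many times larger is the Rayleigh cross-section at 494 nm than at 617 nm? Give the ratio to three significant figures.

2.43

Rayleigh scattering ∝ λ⁻⁴, so the ratio of coefficients is the inverse fourth power of the wavelength ratio.
σ(494)/σ(617) = (617/494)⁴ = (1.2490)⁴ = 2.434.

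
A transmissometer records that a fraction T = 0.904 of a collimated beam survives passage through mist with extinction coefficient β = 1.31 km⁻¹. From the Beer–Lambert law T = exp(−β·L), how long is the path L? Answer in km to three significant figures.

Beer–Lambert: T = exp(−βL) ⇒ L = −ln(T)/β = −ln(0.904)/1.31 = 0.1009/1.31 = 0.07704 km.

0.0770 km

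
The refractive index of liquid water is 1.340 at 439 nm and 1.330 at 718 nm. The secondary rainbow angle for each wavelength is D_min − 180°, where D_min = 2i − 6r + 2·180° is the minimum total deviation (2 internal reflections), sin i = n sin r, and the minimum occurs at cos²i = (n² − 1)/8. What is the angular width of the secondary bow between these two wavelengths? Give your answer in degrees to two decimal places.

2.61°

At 439 nm (n = 1.340): cos²i = 0.09945 → i = 71.618°, r = 45.088°, D_min = 232.709°, rainbow angle = 52.709°.
At 718 nm (n = 1.330): cos²i = 0.09611 → i = 71.940°, r = 45.630°, D_min = 230.101°, rainbow angle = 50.101°.
Angular width = |52.709° − 50.101°| = 2.608°.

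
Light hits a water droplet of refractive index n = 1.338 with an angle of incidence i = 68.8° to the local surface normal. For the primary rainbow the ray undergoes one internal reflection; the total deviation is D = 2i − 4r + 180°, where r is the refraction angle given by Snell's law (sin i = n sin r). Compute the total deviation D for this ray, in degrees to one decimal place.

sin r = sin 68.8° / 1.338 = 0.9323/1.338 = 0.6968; r = 44.17°.
D = 2·68.8° − 4·44.17° + 180° = 137.60° − 176.68° + 180° = 140.92°.

140.9°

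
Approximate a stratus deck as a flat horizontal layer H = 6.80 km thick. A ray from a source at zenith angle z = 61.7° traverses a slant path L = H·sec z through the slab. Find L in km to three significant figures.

14.3 km

sec z = 1/cos 61.7° = 2.1093.
L = 6.80 × 2.1093 = 14.343 km.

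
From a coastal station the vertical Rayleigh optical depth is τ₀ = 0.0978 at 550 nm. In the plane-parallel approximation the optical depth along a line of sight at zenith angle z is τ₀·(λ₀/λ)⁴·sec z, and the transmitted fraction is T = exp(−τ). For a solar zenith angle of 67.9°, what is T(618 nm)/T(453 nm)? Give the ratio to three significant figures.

Airmass: sec 67.9° = 2.6580.
τ(618 nm) = 0.0978 × (550/618)⁴ × 2.6580 = 0.0978 × 0.6273 × 2.6580 = 0.1631.
τ(453 nm) = 0.0978 × (550/453)⁴ × 2.6580 = 0.0978 × 2.1730 × 2.6580 = 0.5649.
T(618)/T(453) = exp(τ_B − τ_A) = exp(0.4018) = 1.4945.

1.49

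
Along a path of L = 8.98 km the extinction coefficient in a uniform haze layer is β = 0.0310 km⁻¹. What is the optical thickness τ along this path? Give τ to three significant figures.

τ = β·L = 0.0310 × 8.98 = 0.2784.

0.278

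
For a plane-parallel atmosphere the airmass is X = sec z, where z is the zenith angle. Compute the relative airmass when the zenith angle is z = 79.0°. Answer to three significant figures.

5.24

X = sec z = 1/cos 79.0° = 1/0.1908 = 5.2408.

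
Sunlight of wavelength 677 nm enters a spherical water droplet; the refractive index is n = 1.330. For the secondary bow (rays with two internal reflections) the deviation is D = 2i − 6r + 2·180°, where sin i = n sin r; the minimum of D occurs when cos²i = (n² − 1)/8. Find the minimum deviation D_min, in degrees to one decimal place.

230.1°

cos²i = (1.76890 − 1)/8 = 0.09611; i = arccos(0.31002) = 71.940°.
sin r = sin 71.940°/1.330 = 0.71483; r = 45.630°.
D_min = 2·71.940° − 6·45.630° + 360° = 230.101°.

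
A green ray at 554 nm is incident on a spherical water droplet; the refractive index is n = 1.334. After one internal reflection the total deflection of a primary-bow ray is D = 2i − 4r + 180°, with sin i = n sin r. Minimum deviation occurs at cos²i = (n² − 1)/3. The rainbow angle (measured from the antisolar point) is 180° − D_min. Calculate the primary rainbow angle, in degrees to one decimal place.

41.9°

cos²i = (1.77956 − 1)/3 = 0.25985; i = arccos(0.50976) = 59.352°.
sin r = sin 59.352°/1.334 = 0.64492; r = 40.159°.
D_min = 2·59.352° − 4·40.159° + 180° = 138.067°.
Rainbow angle = 180° − D_min = 41.933°.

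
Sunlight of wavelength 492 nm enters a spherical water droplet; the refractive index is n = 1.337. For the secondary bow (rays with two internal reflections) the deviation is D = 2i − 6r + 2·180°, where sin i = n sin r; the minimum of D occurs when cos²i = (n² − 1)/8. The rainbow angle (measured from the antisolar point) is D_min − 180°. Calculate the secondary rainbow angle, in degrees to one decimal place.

51.9°

cos²i = (1.78757 − 1)/8 = 0.09845; i = arccos(0.31376) = 71.714°.
sin r = sin 71.714°/1.337 = 0.71017; r = 45.249°.
D_min = 2·71.714° − 6·45.249° + 360° = 231.934°.
Rainbow angle = D_min − 180° = 51.934°.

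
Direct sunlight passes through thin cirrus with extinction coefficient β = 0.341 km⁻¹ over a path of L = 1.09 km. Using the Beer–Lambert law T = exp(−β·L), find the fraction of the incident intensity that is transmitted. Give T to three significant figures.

τ = β·L = 0.341 × 1.09 = 0.3717.
T = exp(−0.3717) = 0.6896.

0.690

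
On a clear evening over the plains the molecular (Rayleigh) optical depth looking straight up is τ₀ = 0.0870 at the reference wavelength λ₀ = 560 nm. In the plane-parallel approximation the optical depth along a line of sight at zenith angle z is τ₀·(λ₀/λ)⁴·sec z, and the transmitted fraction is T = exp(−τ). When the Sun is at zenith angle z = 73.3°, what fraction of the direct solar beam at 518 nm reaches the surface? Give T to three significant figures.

sec 73.3° = 3.4799.
τ = 0.0870 × (560/518)⁴ × 3.4799 = 0.0870 × 1.3659 × 3.4799 = 0.4135.
T = exp(−0.4135) = 0.6613.

0.661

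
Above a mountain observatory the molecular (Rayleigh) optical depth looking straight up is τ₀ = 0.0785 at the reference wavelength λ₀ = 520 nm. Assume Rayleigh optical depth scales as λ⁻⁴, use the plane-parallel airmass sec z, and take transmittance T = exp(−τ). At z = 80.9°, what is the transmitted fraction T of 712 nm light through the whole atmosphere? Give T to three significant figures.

0.868

sec 80.9° = 6.3228.
τ = 0.0785 × (520/712)⁴ × 6.3228 = 0.0785 × 0.2845 × 6.3228 = 0.1412.
T = exp(−0.1412) = 0.8683.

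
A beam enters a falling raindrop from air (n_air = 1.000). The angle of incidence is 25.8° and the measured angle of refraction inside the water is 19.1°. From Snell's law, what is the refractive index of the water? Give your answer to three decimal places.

1.330

n = sin θ_i / sin θ_r = sin 25.8° / sin 19.1° = 0.4352 / 0.3272 = 1.3301.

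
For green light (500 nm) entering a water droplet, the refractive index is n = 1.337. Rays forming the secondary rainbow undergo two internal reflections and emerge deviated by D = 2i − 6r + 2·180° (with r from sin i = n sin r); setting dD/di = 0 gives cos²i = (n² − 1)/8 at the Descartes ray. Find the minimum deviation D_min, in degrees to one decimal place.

cos²i = (1.78757 − 1)/8 = 0.09845; i = arccos(0.31376) = 71.714°.
sin r = sin 71.714°/1.337 = 0.71017; r = 45.249°.
D_min = 2·71.714° − 6·45.249° + 360° = 231.934°.

231.9°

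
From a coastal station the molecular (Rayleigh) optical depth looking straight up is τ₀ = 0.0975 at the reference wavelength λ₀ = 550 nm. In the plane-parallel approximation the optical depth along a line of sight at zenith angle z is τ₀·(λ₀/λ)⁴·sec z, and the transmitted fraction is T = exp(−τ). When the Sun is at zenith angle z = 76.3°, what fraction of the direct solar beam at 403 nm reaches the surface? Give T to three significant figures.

sec 76.3° = 4.2223.
τ = 0.0975 × (550/403)⁴ × 4.2223 = 0.0975 × 3.4692 × 4.2223 = 1.4282.
T = exp(−1.4282) = 0.2397.

0.240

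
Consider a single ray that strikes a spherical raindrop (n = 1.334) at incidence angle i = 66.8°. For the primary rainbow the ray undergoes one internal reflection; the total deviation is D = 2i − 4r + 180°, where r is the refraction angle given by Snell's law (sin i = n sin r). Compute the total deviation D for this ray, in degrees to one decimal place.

139.4°

sin r = sin 66.8° / 1.334 = 0.9191/1.334 = 0.6890; r = 43.55°.
D = 2·66.8° − 4·43.55° + 180° = 133.60° − 174.21° + 180° = 139.39°.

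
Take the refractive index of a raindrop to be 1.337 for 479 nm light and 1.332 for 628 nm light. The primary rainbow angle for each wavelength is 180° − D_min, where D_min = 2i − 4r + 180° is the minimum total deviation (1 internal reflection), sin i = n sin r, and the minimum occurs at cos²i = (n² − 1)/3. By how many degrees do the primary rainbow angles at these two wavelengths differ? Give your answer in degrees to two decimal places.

0.72°

At 479 nm (n = 1.337): cos²i = 0.26252 → i = 59.178°, r = 39.964°, D_min = 138.500°, rainbow angle = 41.500°.
At 628 nm (n = 1.332): cos²i = 0.25807 → i = 59.469°, r = 40.290°, D_min = 137.776°, rainbow angle = 42.224°.
Angular width = |41.500° − 42.224°| = 0.724°.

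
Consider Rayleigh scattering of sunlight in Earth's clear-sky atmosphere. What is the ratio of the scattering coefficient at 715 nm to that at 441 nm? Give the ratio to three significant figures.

Rayleigh scattering ∝ λ⁻⁴, so the ratio of coefficients is the inverse fourth power of the wavelength ratio.
σ(715)/σ(441) = (441/715)⁴ = (0.6168)⁴ = 0.1447.

0.145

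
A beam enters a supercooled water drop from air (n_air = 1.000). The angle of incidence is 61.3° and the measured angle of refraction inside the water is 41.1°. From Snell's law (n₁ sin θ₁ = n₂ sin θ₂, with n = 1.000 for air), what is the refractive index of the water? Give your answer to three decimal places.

n = sin θ_i / sin θ_r = sin 61.3° / sin 41.1° = 0.8771 / 0.6574 = 1.3343.

1.334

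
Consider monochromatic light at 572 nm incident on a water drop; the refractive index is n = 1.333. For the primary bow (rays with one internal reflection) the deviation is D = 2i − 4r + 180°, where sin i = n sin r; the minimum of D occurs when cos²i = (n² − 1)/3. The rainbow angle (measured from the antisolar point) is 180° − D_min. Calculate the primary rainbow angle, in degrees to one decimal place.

42.1°

cos²i = (1.77689 − 1)/3 = 0.25896; i = arccos(0.50888) = 59.410°.
sin r = sin 59.410°/1.333 = 0.64579; r = 40.225°.
D_min = 2·59.410° − 4·40.225° + 180° = 137.922°.
Rainbow angle = 180° − D_min = 42.078°.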